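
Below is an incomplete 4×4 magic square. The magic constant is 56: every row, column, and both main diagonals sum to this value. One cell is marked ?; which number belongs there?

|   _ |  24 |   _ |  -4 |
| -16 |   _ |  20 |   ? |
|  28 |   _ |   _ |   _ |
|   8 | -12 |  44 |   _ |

40

From row 4, 56 − (8 + (-12) + 44) gives (4,4) = 16.
Using column 1: -16 + 28 + 8 + ? → (1,1) = 56 − 20 = 36.
Anti-diagonal must total 56; the given cells sum to 24, so (3,2) = 32.
Row 1 must total 56; the given cells sum to 56, so (1,3) = 0.
Column 2 must total 56; the given cells sum to 44, so (2,2) = 12.
Using column 3: 0 + 20 + 44 + ? → (3,3) = 56 − 64 = -8.
Row 2 must total 56; the given cells sum to 16, so (2,4) = 40.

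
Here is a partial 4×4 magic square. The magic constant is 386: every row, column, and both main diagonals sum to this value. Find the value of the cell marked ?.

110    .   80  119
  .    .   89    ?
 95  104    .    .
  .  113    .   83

Row 1 needs 386; the known cells sum to 309, so (1,2) = 77.
From column 2, 386 − (77 + 104 + 113) gives (2,2) = 92.
Main diagonal: 110 + 92 + 83 + ? = 386, so (3,3) = 101.
From anti-diagonal, 386 − (119 + 89 + 104) gives (4,1) = 74.
Row 3: 95 + 104 + 101 + ? = 386, so (3,4) = 86.
Row 4: 74 + 113 + 83 + ? = 386, so (4,3) = 116.
Column 1 must total 386; the given cells sum to 279, so (2,1) = 107.
Column 4 needs 386; the known cells sum to 288, so (2,4) = 98.

98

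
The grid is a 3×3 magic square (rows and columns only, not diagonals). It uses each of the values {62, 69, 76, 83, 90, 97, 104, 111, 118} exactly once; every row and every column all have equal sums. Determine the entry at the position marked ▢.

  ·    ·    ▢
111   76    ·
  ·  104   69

118

The 9 entries sum to 810, so each line sums to 810/3 = 270.
Row 2 needs 270; the known cells sum to 187, so (2,3) = 83.
From row 3, 270 − (104 + 69) gives (3,1) = 97.
Column 1: 111 + 97 + ? = 270, so (1,1) = 62.
Using column 2: 76 + 104 + ? → (1,2) = 270 − 180 = 90.
Column 3 needs 270; the known cells sum to 152, so (1,3) = 118.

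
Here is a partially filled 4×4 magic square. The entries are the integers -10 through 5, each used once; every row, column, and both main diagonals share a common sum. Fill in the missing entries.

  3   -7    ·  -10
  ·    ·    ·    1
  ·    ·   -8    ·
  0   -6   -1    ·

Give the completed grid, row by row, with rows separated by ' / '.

The entries are -10 through 5, which sum to -40, so each line sums to -40/4 = -10.
Row 1 needs -10; the known cells sum to -14, so (1,3) = 4.
Row 4 needs -10; the known cells sum to -7, so (4,4) = -3.
From column 3, -10 − (4 + (-8) + (-1)) gives (2,3) = -5.
Column 4 must total -10; the given cells sum to -12, so (3,4) = 2.
Main diagonal needs -10; the known cells sum to -8, so (2,2) = -2.
Anti-diagonal must total -10; the given cells sum to -15, so (3,2) = 5.
The remaining cell in row 2 is (2,1) = -10 − (-6) = -4.
Row 3 needs -10; the known cells sum to -1, so (3,1) = -9.

3 -7 4 -10 / -4 -2 -5 1 / -9 5 -8 2 / 0 -6 -1 -3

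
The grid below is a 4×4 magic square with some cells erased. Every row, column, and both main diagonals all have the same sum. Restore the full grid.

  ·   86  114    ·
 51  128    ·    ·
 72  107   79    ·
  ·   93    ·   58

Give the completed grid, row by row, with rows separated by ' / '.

Column 2 is already complete: 86 + 128 + 107 + 93 = 414, so that is the magic constant.
Row 3 must total 414; the given cells sum to 258, so (3,4) = 156.
The remaining cell in main diagonal is (1,1) = 414 − 265 = 149.
Using row 1: 149 + 86 + 114 + ? → (1,4) = 414 − 349 = 65.
Using column 1: 149 + 51 + 72 + ? → (4,1) = 414 − 272 = 142.
Column 4 needs 414; the known cells sum to 279, so (2,4) = 135.
Anti-diagonal must total 414; the given cells sum to 314, so (2,3) = 100.
Row 4: 142 + 93 + 58 + ? = 414, so (4,3) = 121.

149 86 114 65 / 51 128 100 135 / 72 107 79 156 / 142 93 121 58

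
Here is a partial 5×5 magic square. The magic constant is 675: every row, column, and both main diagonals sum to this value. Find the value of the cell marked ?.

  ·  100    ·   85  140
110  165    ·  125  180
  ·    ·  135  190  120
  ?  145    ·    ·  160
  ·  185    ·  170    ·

Using row 2: 110 + 165 + 125 + 180 + ? → (2,3) = 675 − 580 = 95.
The remaining cell in column 2 is (3,2) = 675 − 595 = 80.
Column 4: 85 + 125 + 190 + 170 + ? = 675, so (4,4) = 105.
Column 5 must total 675; the given cells sum to 600, so (5,5) = 75.
Main diagonal needs 675; the known cells sum to 480, so (1,1) = 195.
Anti-diagonal must total 675; the given cells sum to 545, so (5,1) = 130.
Row 1 needs 675; the known cells sum to 520, so (1,3) = 155.
The remaining cell in row 3 is (3,1) = 675 − 525 = 150.
Row 5 must total 675; the given cells sum to 560, so (5,3) = 115.
The remaining cell in column 1 is (4,1) = 675 − 585 = 90.

90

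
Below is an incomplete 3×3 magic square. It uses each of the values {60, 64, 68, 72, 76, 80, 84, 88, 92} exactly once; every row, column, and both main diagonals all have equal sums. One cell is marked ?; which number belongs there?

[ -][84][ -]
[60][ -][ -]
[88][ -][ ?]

72

The 9 entries sum to 684, so each line sums to 684/3 = 228.
Column 1 must total 228; the given cells sum to 148, so (1,1) = 80.
The remaining cell in row 1 is (1,3) = 228 − 164 = 64.
The remaining cell in anti-diagonal is (2,2) = 228 − 152 = 76.
Using row 2: 60 + 76 + ? → (2,3) = 228 − 136 = 92.
The remaining cell in column 2 is (3,2) = 228 − 160 = 68.
From column 3, 228 − (64 + 92) gives (3,3) = 72.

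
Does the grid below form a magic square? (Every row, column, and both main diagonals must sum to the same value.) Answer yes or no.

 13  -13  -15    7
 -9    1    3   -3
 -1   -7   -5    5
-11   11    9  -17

Row 1: 13 + (-13) + (-15) + 7 = -8.
Row 2: -9 + 1 + 3 + (-3) = -8.
Row 3: -1 + (-7) + (-5) + 5 = -8.
Row 4: -11 + 11 + 9 + (-17) = -8.
Column 1: 13 + (-9) + (-1) + (-11) = -8.
Column 2: -13 + 1 + (-7) + 11 = -8.
Column 3: -15 + 3 + (-5) + 9 = -8.
Column 4: 7 + (-3) + 5 + (-17) = -8.
Main diagonal: 13 + 1 + (-5) + (-17) = -8.
Anti-diagonal: 7 + 3 + (-7) + (-11) = -8.
All lines sum to -8.

Yes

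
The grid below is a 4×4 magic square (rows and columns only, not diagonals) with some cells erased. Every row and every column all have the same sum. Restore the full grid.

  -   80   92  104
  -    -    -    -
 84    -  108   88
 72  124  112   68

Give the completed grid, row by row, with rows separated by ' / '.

Row 4 is already complete: 72 + 124 + 112 + 68 = 376, so that is the magic constant.
Row 1: 80 + 92 + 104 + ? = 376, so (1,1) = 100.
From row 3, 376 − (84 + 108 + 88) gives (3,2) = 96.
From column 1, 376 − (100 + 84 + 72) gives (2,1) = 120.
Using column 2: 80 + 96 + 124 + ? → (2,2) = 376 − 300 = 76.
Column 3 must total 376; the given cells sum to 312, so (2,3) = 64.
From column 4, 376 − (104 + 88 + 68) gives (2,4) = 116.

100 80 92 104 / 120 76 64 116 / 84 96 108 88 / 72 124 112 68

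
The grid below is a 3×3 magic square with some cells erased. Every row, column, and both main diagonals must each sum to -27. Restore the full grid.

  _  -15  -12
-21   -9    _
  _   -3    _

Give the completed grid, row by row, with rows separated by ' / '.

From row 1, -27 − (-15 + (-12)) gives (1,1) = 0.
The remaining cell in row 2 is (2,3) = -27 − (-30) = 3.
Column 1: 0 + (-21) + ? = -27, so (3,1) = -6.
Column 3 needs -27; the known cells sum to -9, so (3,3) = -18.

0 -15 -12 / -21 -9 3 / -6 -3 -18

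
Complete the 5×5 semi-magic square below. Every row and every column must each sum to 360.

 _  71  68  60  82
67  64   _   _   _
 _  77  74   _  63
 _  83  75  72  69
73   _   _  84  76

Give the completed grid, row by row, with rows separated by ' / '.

79 71 68 60 82 / 67 64 81 78 70 / 80 77 74 66 63 / 61 83 75 72 69 / 73 65 62 84 76

Row 1 must total 360; the given cells sum to 281, so (1,1) = 79.
Row 4 needs 360; the known cells sum to 299, so (4,1) = 61.
Column 1: 79 + 67 + 61 + 73 + ? = 360, so (3,1) = 80.
From column 2, 360 − (71 + 64 + 77 + 83) gives (5,2) = 65.
Column 5 needs 360; the known cells sum to 290, so (2,5) = 70.
From row 3, 360 − (80 + 77 + 74 + 63) gives (3,4) = 66.
The remaining cell in row 5 is (5,3) = 360 − 298 = 62.
Using column 3: 68 + 74 + 75 + 62 + ? → (2,3) = 360 − 279 = 81.
Using column 4: 60 + 66 + 72 + 84 + ? → (2,4) = 360 − 282 = 78.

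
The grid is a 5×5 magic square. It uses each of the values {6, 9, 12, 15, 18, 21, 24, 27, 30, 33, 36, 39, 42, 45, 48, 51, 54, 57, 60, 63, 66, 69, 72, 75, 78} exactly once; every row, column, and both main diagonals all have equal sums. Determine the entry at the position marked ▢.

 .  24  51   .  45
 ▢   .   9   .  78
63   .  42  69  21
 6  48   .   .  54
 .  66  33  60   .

The 25 entries sum to 1050, so each line sums to 1050/5 = 210.
Row 3 needs 210; the known cells sum to 195, so (3,2) = 15.
The remaining cell in column 2 is (2,2) = 210 − 153 = 57.
Using column 3: 51 + 9 + 42 + 33 + ? → (4,3) = 210 − 135 = 75.
Column 5 needs 210; the known cells sum to 198, so (5,5) = 12.
The remaining cell in row 4 is (4,4) = 210 − 183 = 27.
The remaining cell in row 5 is (5,1) = 210 − 171 = 39.
The remaining cell in main diagonal is (1,1) = 210 − 138 = 72.
From anti-diagonal, 210 − (45 + 42 + 48 + 39) gives (2,4) = 36.
The remaining cell in row 1 is (1,4) = 210 − 192 = 18.
From row 2, 210 − (57 + 9 + 36 + 78) gives (2,1) = 30.

30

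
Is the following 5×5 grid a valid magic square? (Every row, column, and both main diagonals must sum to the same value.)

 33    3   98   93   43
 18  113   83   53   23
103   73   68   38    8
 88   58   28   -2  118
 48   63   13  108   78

No — column 5 sums to 270 but column 4 sums to 290.

Row 1: 33 + 3 + 98 + 93 + 43 = 270.
Row 2: 18 + 113 + 83 + 53 + 23 = 290.
Row 3: 103 + 73 + 68 + 38 + 8 = 290.
Row 4: 88 + 58 + 28 + (-2) + 118 = 290.
Row 5: 48 + 63 + 13 + 108 + 78 = 310.
Column 1: 33 + 18 + 103 + 88 + 48 = 290.
Column 2: 3 + 113 + 73 + 58 + 63 = 310.
Column 3: 98 + 83 + 68 + 28 + 13 = 290.
Column 4: 93 + 53 + 38 + (-2) + 108 = 290.
Column 5: 43 + 23 + 8 + 118 + 78 = 270.
Main diagonal: 33 + 113 + 68 + (-2) + 78 = 290.
Anti-diagonal: 43 + 53 + 68 + 58 + 48 = 270.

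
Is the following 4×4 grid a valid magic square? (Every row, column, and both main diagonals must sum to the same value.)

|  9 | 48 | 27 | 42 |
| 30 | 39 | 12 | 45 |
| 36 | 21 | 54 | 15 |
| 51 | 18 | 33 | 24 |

Yes

Row 1: 9 + 48 + 27 + 42 = 126.
Row 2: 30 + 39 + 12 + 45 = 126.
Row 3: 36 + 21 + 54 + 15 = 126.
Row 4: 51 + 18 + 33 + 24 = 126.
Column 1: 9 + 30 + 36 + 51 = 126.
Column 2: 48 + 39 + 21 + 18 = 126.
Column 3: 27 + 12 + 54 + 33 = 126.
Column 4: 42 + 45 + 15 + 24 = 126.
Main diagonal: 9 + 39 + 54 + 24 = 126.
Anti-diagonal: 42 + 12 + 21 + 51 = 126.
All lines sum to 126.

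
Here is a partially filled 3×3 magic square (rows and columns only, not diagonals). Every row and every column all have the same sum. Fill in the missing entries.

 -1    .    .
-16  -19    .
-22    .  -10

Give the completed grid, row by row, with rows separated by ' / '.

-1 -13 -25 / -16 -19 -4 / -22 -7 -10

Column 1 is already complete: -1 + -16 + -22 = -39, so that is the magic constant.
Using row 2: -16 + (-19) + ? → (2,3) = -39 − (-35) = -4.
The remaining cell in row 3 is (3,2) = -39 − (-32) = -7.
From column 2, -39 − (-19 + (-7)) gives (1,2) = -13.
Column 3 must total -39; the given cells sum to -14, so (1,3) = -25.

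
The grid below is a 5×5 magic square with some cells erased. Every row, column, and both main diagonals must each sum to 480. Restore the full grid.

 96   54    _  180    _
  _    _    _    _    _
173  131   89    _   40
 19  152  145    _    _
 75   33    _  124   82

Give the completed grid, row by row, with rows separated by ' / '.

96 54 12 180 138 / 117 110 68 26 159 / 173 131 89 47 40 / 19 152 145 103 61 / 75 33 166 124 82

The remaining cell in row 3 is (3,4) = 480 − 433 = 47.
The remaining cell in row 5 is (5,3) = 480 − 314 = 166.
The remaining cell in column 1 is (2,1) = 480 − 363 = 117.
Column 2: 54 + 131 + 152 + 33 + ? = 480, so (2,2) = 110.
Main diagonal must total 480; the given cells sum to 377, so (4,4) = 103.
From row 4, 480 − (19 + 152 + 145 + 103) gives (4,5) = 61.
From column 4, 480 − (180 + 47 + 103 + 124) gives (2,4) = 26.
From anti-diagonal, 480 − (26 + 89 + 152 + 75) gives (1,5) = 138.
Row 1: 96 + 54 + 180 + 138 + ? = 480, so (1,3) = 12.
Column 3 needs 480; the known cells sum to 412, so (2,3) = 68.
The remaining cell in column 5 is (2,5) = 480 − 321 = 159.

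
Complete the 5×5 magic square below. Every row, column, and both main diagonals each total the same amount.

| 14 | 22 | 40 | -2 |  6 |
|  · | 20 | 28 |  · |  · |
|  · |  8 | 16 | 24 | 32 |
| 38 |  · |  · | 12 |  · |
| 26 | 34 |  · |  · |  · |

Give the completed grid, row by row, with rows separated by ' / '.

14 22 40 -2 6 / 2 20 28 36 -6 / 0 8 16 24 32 / 38 -4 4 12 30 / 26 34 -8 10 18

Row 1 is already complete: 14 + 22 + 40 + -2 + 6 = 80, so that is the magic constant.
Using row 3: 8 + 16 + 24 + 32 + ? → (3,1) = 80 − 80 = 0.
Column 1 needs 80; the known cells sum to 78, so (2,1) = 2.
Column 2: 22 + 20 + 8 + 34 + ? = 80, so (4,2) = -4.
Main diagonal must total 80; the given cells sum to 62, so (5,5) = 18.
The remaining cell in anti-diagonal is (2,4) = 80 − 44 = 36.
Row 2: 2 + 20 + 28 + 36 + ? = 80, so (2,5) = -6.
The remaining cell in column 4 is (5,4) = 80 − 70 = 10.
From column 5, 80 − (6 + (-6) + 32 + 18) gives (4,5) = 30.
Row 4: 38 + (-4) + 12 + 30 + ? = 80, so (4,3) = 4.
Row 5 needs 80; the known cells sum to 88, so (5,3) = -8.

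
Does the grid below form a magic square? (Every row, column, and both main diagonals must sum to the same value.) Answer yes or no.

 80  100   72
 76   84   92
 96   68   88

Row 1: 80 + 100 + 72 = 252.
Row 2: 76 + 84 + 92 = 252.
Row 3: 96 + 68 + 88 = 252.
Column 1: 80 + 76 + 96 = 252.
Column 2: 100 + 84 + 68 = 252.
Column 3: 72 + 92 + 88 = 252.
Main diagonal: 80 + 84 + 88 = 252.
Anti-diagonal: 72 + 84 + 96 = 252.
All lines sum to 252.

Yes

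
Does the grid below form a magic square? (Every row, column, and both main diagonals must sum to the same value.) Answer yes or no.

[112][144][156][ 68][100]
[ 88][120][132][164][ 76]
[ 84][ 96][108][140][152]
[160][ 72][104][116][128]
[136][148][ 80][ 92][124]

Row 1: 112 + 144 + 156 + 68 + 100 = 580.
Row 2: 88 + 120 + 132 + 164 + 76 = 580.
Row 3: 84 + 96 + 108 + 140 + 152 = 580.
Row 4: 160 + 72 + 104 + 116 + 128 = 580.
Row 5: 136 + 148 + 80 + 92 + 124 = 580.
Column 1: 112 + 88 + 84 + 160 + 136 = 580.
Column 2: 144 + 120 + 96 + 72 + 148 = 580.
Column 3: 156 + 132 + 108 + 104 + 80 = 580.
Column 4: 68 + 164 + 140 + 116 + 92 = 580.
Column 5: 100 + 76 + 152 + 128 + 124 = 580.
Main diagonal: 112 + 120 + 108 + 116 + 124 = 580.
Anti-diagonal: 100 + 164 + 108 + 72 + 136 = 580.
All lines sum to 580.

Yes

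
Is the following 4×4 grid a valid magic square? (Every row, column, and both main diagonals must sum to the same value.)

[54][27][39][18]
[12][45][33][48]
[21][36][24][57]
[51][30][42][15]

Row 1: 54 + 27 + 39 + 18 = 138.
Row 2: 12 + 45 + 33 + 48 = 138.
Row 3: 21 + 36 + 24 + 57 = 138.
Row 4: 51 + 30 + 42 + 15 = 138.
Column 1: 54 + 12 + 21 + 51 = 138.
Column 2: 27 + 45 + 36 + 30 = 138.
Column 3: 39 + 33 + 24 + 42 = 138.
Column 4: 18 + 48 + 57 + 15 = 138.
Main diagonal: 54 + 45 + 24 + 15 = 138.
Anti-diagonal: 18 + 33 + 36 + 51 = 138.
All lines sum to 138.

Yes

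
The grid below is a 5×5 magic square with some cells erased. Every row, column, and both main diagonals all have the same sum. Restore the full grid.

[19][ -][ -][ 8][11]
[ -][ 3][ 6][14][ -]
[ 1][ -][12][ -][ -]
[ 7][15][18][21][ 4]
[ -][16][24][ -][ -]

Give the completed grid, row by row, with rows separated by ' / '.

Row 4 is already complete: 7 + 15 + 18 + 21 + 4 = 65, so that is the magic constant.
Column 3 needs 65; the known cells sum to 60, so (1,3) = 5.
Main diagonal needs 65; the known cells sum to 55, so (5,5) = 10.
Using anti-diagonal: 11 + 14 + 12 + 15 + ? → (5,1) = 65 − 52 = 13.
The remaining cell in row 1 is (1,2) = 65 − 43 = 22.
Row 5 needs 65; the known cells sum to 63, so (5,4) = 2.
The remaining cell in column 1 is (2,1) = 65 − 40 = 25.
From column 2, 65 − (22 + 3 + 15 + 16) gives (3,2) = 9.
Column 4 needs 65; the known cells sum to 45, so (3,4) = 20.
Using row 2: 25 + 3 + 6 + 14 + ? → (2,5) = 65 − 48 = 17.
Using row 3: 1 + 9 + 12 + 20 + ? → (3,5) = 65 − 42 = 23.

19 22 5 8 11 / 25 3 6 14 17 / 1 9 12 20 23 / 7 15 18 21 4 / 13 16 24 2 10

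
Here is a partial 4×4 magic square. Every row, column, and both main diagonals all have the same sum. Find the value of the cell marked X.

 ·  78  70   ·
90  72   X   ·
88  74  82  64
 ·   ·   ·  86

Row 3 is complete and sums to 308; that is the magic constant.
From column 2, 308 − (78 + 72 + 74) gives (4,2) = 84.
Main diagonal: 72 + 82 + 86 + ? = 308, so (1,1) = 68.
From row 1, 308 − (68 + 78 + 70) gives (1,4) = 92.
The remaining cell in column 1 is (4,1) = 308 − 246 = 62.
From column 4, 308 − (92 + 64 + 86) gives (2,4) = 66.
Anti-diagonal must total 308; the given cells sum to 228, so (2,3) = 80.

80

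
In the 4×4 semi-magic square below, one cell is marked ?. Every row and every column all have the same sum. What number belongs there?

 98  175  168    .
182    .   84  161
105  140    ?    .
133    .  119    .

147

Column 1 is complete and sums to 518; that is the magic constant.
From row 1, 518 − (98 + 175 + 168) gives (1,4) = 77.
Using row 2: 182 + 84 + 161 + ? → (2,2) = 518 − 427 = 91.
Column 2: 175 + 91 + 140 + ? = 518, so (4,2) = 112.
From column 3, 518 − (168 + 84 + 119) gives (3,3) = 147.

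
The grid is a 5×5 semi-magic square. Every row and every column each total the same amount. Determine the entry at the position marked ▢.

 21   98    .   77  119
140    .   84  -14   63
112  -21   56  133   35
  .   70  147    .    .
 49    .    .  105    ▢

7

Row 3 is complete and sums to 315; that is the magic constant.
From row 1, 315 − (21 + 98 + 77 + 119) gives (1,3) = 0.
Row 2 must total 315; the given cells sum to 273, so (2,2) = 42.
From column 1, 315 − (21 + 140 + 112 + 49) gives (4,1) = -7.
The remaining cell in column 2 is (5,2) = 315 − 189 = 126.
Column 3 must total 315; the given cells sum to 287, so (5,3) = 28.
From column 4, 315 − (77 + (-14) + 133 + 105) gives (4,4) = 14.
From row 4, 315 − (-7 + 70 + 147 + 14) gives (4,5) = 91.
From row 5, 315 − (49 + 126 + 28 + 105) gives (5,5) = 7.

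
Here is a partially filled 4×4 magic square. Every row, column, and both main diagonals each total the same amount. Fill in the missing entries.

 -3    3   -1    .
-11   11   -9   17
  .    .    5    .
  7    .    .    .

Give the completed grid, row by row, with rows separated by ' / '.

-3 3 -1 9 / -11 11 -9 17 / 15 1 5 -13 / 7 -7 13 -5

Row 2 is already complete: -11 + 11 + -9 + 17 = 8, so that is the magic constant.
From row 1, 8 − (-3 + 3 + (-1)) gives (1,4) = 9.
Column 1 must total 8; the given cells sum to -7, so (3,1) = 15.
Column 3: -1 + (-9) + 5 + ? = 8, so (4,3) = 13.
Main diagonal: -3 + 11 + 5 + ? = 8, so (4,4) = -5.
Anti-diagonal: 9 + (-9) + 7 + ? = 8, so (3,2) = 1.
Row 3 must total 8; the given cells sum to 21, so (3,4) = -13.
From row 4, 8 − (7 + 13 + (-5)) gives (4,2) = -7.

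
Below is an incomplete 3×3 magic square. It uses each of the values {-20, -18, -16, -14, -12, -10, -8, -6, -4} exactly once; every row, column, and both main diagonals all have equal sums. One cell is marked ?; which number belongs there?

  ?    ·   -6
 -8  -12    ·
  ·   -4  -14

-10

The 9 entries sum to -108, so each line sums to -108/3 = -36.
From row 2, -36 − (-8 + (-12)) gives (2,3) = -16.
Using row 3: -4 + (-14) + ? → (3,1) = -36 − (-18) = -18.
Using column 1: -8 + (-18) + ? → (1,1) = -36 − (-26) = -10.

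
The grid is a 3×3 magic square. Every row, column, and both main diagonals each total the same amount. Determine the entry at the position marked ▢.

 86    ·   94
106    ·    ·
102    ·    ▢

Column 1 is complete and sums to 294; that is the magic constant.
Row 1 needs 294; the known cells sum to 180, so (1,2) = 114.
Anti-diagonal: 94 + 102 + ? = 294, so (2,2) = 98.
From row 2, 294 − (106 + 98) gives (2,3) = 90.
The remaining cell in column 2 is (3,2) = 294 − 212 = 82.
The remaining cell in column 3 is (3,3) = 294 − 184 = 110.

110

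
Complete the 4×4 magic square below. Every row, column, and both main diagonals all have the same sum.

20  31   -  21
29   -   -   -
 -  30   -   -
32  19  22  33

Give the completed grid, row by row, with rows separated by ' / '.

20 31 34 21 / 29 26 23 28 / 25 30 27 24 / 32 19 22 33

Row 4 is already complete: 32 + 19 + 22 + 33 = 106, so that is the magic constant.
Row 1: 20 + 31 + 21 + ? = 106, so (1,3) = 34.
From column 1, 106 − (20 + 29 + 32) gives (3,1) = 25.
Column 2 needs 106; the known cells sum to 80, so (2,2) = 26.
Main diagonal needs 106; the known cells sum to 79, so (3,3) = 27.
The remaining cell in anti-diagonal is (2,3) = 106 − 83 = 23.
Row 2: 29 + 26 + 23 + ? = 106, so (2,4) = 28.
Row 3 must total 106; the given cells sum to 82, so (3,4) = 24.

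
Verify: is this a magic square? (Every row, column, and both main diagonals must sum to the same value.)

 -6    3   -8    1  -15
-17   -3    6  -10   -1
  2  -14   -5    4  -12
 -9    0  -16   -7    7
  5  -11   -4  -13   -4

Row 1: -6 + 3 + (-8) + 1 + (-15) = -25.
Row 2: -17 + (-3) + 6 + (-10) + (-1) = -25.
Row 3: 2 + (-14) + (-5) + 4 + (-12) = -25.
Row 4: -9 + 0 + (-16) + (-7) + 7 = -25.
Row 5: 5 + (-11) + (-4) + (-13) + (-4) = -27.
Column 1: -6 + (-17) + 2 + (-9) + 5 = -25.
Column 2: 3 + (-3) + (-14) + 0 + (-11) = -25.
Column 3: -8 + 6 + (-5) + (-16) + (-4) = -27.
Column 4: 1 + (-10) + 4 + (-7) + (-13) = -25.
Column 5: -15 + (-1) + (-12) + 7 + (-4) = -25.
Main diagonal: -6 + (-3) + (-5) + (-7) + (-4) = -25.
Anti-diagonal: -15 + (-10) + (-5) + 0 + 5 = -25.

No — column 5 sums to -25 but column 3 sums to -27.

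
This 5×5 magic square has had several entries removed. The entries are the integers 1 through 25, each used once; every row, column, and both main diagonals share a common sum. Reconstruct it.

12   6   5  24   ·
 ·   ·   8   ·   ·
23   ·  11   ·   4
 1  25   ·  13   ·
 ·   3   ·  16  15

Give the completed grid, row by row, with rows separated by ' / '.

The entries are 1 through 25, which sum to 325, so each line sums to 325/5 = 65.
Using row 1: 12 + 6 + 5 + 24 + ? → (1,5) = 65 − 47 = 18.
Main diagonal needs 65; the known cells sum to 51, so (2,2) = 14.
Column 2 needs 65; the known cells sum to 48, so (3,2) = 17.
Using row 3: 23 + 17 + 11 + 4 + ? → (3,4) = 65 − 55 = 10.
From column 4, 65 − (24 + 10 + 13 + 16) gives (2,4) = 2.
Anti-diagonal must total 65; the given cells sum to 56, so (5,1) = 9.
Using row 5: 9 + 3 + 16 + 15 + ? → (5,3) = 65 − 43 = 22.
From column 1, 65 − (12 + 23 + 1 + 9) gives (2,1) = 20.
Column 3: 5 + 8 + 11 + 22 + ? = 65, so (4,3) = 19.
Row 2 needs 65; the known cells sum to 44, so (2,5) = 21.
Row 4 needs 65; the known cells sum to 58, so (4,5) = 7.

12 6 5 24 18 / 20 14 8 2 21 / 23 17 11 10 4 / 1 25 19 13 7 / 9 3 22 16 15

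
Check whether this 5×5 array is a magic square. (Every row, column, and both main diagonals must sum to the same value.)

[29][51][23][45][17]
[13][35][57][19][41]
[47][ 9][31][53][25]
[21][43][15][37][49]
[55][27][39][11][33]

Yes

Row 1: 29 + 51 + 23 + 45 + 17 = 165.
Row 2: 13 + 35 + 57 + 19 + 41 = 165.
Row 3: 47 + 9 + 31 + 53 + 25 = 165.
Row 4: 21 + 43 + 15 + 37 + 49 = 165.
Row 5: 55 + 27 + 39 + 11 + 33 = 165.
Column 1: 29 + 13 + 47 + 21 + 55 = 165.
Column 2: 51 + 35 + 9 + 43 + 27 = 165.
Column 3: 23 + 57 + 31 + 15 + 39 = 165.
Column 4: 45 + 19 + 53 + 37 + 11 = 165.
Column 5: 17 + 41 + 25 + 49 + 33 = 165.
Main diagonal: 29 + 35 + 31 + 37 + 33 = 165.
Anti-diagonal: 17 + 19 + 31 + 43 + 55 = 165.
All lines sum to 165.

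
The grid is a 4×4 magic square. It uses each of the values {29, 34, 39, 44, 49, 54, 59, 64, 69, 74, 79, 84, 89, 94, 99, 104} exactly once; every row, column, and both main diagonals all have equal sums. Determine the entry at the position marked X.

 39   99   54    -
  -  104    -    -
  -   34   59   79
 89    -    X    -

84

The 16 entries sum to 1064, so each line sums to 1064/4 = 266.
From row 1, 266 − (39 + 99 + 54) gives (1,4) = 74.
The remaining cell in row 3 is (3,1) = 266 − 172 = 94.
Column 1 must total 266; the given cells sum to 222, so (2,1) = 44.
Using column 2: 99 + 104 + 34 + ? → (4,2) = 266 − 237 = 29.
Main diagonal needs 266; the known cells sum to 202, so (4,4) = 64.
Anti-diagonal: 74 + 34 + 89 + ? = 266, so (2,3) = 69.
The remaining cell in row 2 is (2,4) = 266 − 217 = 49.
Row 4 needs 266; the known cells sum to 182, so (4,3) = 84.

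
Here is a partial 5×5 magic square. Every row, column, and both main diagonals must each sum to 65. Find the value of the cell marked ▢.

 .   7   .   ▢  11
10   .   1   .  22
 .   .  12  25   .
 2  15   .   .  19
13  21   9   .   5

3

Row 5: 13 + 21 + 9 + 5 + ? = 65, so (5,4) = 17.
Column 5: 11 + 22 + 19 + 5 + ? = 65, so (3,5) = 8.
From anti-diagonal, 65 − (11 + 12 + 15 + 13) gives (2,4) = 14.
Row 2 needs 65; the known cells sum to 47, so (2,2) = 18.
The remaining cell in column 2 is (3,2) = 65 − 61 = 4.
The remaining cell in row 3 is (3,1) = 65 − 49 = 16.
Column 1 needs 65; the known cells sum to 41, so (1,1) = 24.
From main diagonal, 65 − (24 + 18 + 12 + 5) gives (4,4) = 6.
The remaining cell in row 4 is (4,3) = 65 − 42 = 23.
Column 3 needs 65; the known cells sum to 45, so (1,3) = 20.
From column 4, 65 − (14 + 25 + 6 + 17) gives (1,4) = 3.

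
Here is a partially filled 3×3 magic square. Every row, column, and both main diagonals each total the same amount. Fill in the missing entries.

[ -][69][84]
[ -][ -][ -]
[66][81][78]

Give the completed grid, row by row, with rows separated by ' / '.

72 69 84 / 87 75 63 / 66 81 78

Row 3 is already complete: 66 + 81 + 78 = 225, so that is the magic constant.
Row 1 needs 225; the known cells sum to 153, so (1,1) = 72.
Column 1: 72 + 66 + ? = 225, so (2,1) = 87.
Column 2 must total 225; the given cells sum to 150, so (2,2) = 75.
Column 3 needs 225; the known cells sum to 162, so (2,3) = 63.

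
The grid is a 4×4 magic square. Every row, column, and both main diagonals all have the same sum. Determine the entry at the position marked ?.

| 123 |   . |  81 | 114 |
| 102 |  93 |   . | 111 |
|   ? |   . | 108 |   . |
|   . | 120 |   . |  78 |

90

Main diagonal is complete and sums to 402; that is the magic constant.
Row 1 must total 402; the given cells sum to 318, so (1,2) = 84.
The remaining cell in row 2 is (2,3) = 402 − 306 = 96.
Using column 2: 84 + 93 + 120 + ? → (3,2) = 402 − 297 = 105.
The remaining cell in column 3 is (4,3) = 402 − 285 = 117.
The remaining cell in column 4 is (3,4) = 402 − 303 = 99.
Anti-diagonal: 114 + 96 + 105 + ? = 402, so (4,1) = 87.
The remaining cell in row 3 is (3,1) = 402 − 312 = 90.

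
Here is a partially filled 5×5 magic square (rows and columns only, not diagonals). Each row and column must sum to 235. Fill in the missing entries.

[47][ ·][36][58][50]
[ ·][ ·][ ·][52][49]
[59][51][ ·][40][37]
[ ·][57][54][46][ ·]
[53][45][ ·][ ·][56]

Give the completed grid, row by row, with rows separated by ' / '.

Using row 1: 47 + 36 + 58 + 50 + ? → (1,2) = 235 − 191 = 44.
Row 3 must total 235; the given cells sum to 187, so (3,3) = 48.
From column 2, 235 − (44 + 51 + 57 + 45) gives (2,2) = 38.
Column 4 needs 235; the known cells sum to 196, so (5,4) = 39.
Column 5: 50 + 49 + 37 + 56 + ? = 235, so (4,5) = 43.
Row 4 must total 235; the given cells sum to 200, so (4,1) = 35.
Using row 5: 53 + 45 + 39 + 56 + ? → (5,3) = 235 − 193 = 42.
Column 1 needs 235; the known cells sum to 194, so (2,1) = 41.
The remaining cell in column 3 is (2,3) = 235 − 180 = 55.

47 44 36 58 50 / 41 38 55 52 49 / 59 51 48 40 37 / 35 57 54 46 43 / 53 45 42 39 56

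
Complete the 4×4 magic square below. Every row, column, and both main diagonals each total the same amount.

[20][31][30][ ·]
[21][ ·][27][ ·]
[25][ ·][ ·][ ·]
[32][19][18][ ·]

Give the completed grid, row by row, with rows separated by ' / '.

20 31 30 17 / 21 26 27 24 / 25 22 23 28 / 32 19 18 29

Column 1 is already complete: 20 + 21 + 25 + 32 = 98, so that is the magic constant.
Row 1 needs 98; the known cells sum to 81, so (1,4) = 17.
Row 4 must total 98; the given cells sum to 69, so (4,4) = 29.
Column 3: 30 + 27 + 18 + ? = 98, so (3,3) = 23.
Main diagonal: 20 + 23 + 29 + ? = 98, so (2,2) = 26.
From anti-diagonal, 98 − (17 + 27 + 32) gives (3,2) = 22.
Row 2 needs 98; the known cells sum to 74, so (2,4) = 24.
Using row 3: 25 + 22 + 23 + ? → (3,4) = 98 − 70 = 28.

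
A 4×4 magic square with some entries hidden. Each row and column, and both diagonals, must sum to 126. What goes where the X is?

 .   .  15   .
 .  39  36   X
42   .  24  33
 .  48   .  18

Row 3: 42 + 24 + 33 + ? = 126, so (3,2) = 27.
Column 2 needs 126; the known cells sum to 114, so (1,2) = 12.
Column 3 needs 126; the known cells sum to 75, so (4,3) = 51.
Main diagonal must total 126; the given cells sum to 81, so (1,1) = 45.
Row 1 needs 126; the known cells sum to 72, so (1,4) = 54.
Using row 4: 48 + 51 + 18 + ? → (4,1) = 126 − 117 = 9.
Column 1 needs 126; the known cells sum to 96, so (2,1) = 30.
Column 4 must total 126; the given cells sum to 105, so (2,4) = 21.

21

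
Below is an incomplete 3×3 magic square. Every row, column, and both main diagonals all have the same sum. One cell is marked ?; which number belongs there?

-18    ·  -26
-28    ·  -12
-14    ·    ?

-22

Column 1 is complete and sums to -60; that is the magic constant.
Row 1 needs -60; the known cells sum to -44, so (1,2) = -16.
From row 2, -60 − (-28 + (-12)) gives (2,2) = -20.
Using column 2: -16 + (-20) + ? → (3,2) = -60 − (-36) = -24.
Column 3 needs -60; the known cells sum to -38, so (3,3) = -22.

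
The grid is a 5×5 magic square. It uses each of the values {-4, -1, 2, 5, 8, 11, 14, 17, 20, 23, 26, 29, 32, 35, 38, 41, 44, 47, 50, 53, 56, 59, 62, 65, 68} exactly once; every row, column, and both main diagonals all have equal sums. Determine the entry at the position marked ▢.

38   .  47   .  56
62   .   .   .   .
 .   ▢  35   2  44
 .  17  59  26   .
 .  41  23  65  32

68

The 25 entries sum to 800, so each line sums to 800/5 = 160.
From row 5, 160 − (41 + 23 + 65 + 32) gives (5,1) = -1.
Column 3: 47 + 35 + 59 + 23 + ? = 160, so (2,3) = -4.
From main diagonal, 160 − (38 + 35 + 26 + 32) gives (2,2) = 29.
Anti-diagonal: 56 + 35 + 17 + (-1) + ? = 160, so (2,4) = 53.
The remaining cell in row 2 is (2,5) = 160 − 140 = 20.
From column 4, 160 − (53 + 2 + 26 + 65) gives (1,4) = 14.
Column 5 must total 160; the given cells sum to 152, so (4,5) = 8.
The remaining cell in row 1 is (1,2) = 160 − 155 = 5.
Row 4: 17 + 59 + 26 + 8 + ? = 160, so (4,1) = 50.
Using column 1: 38 + 62 + 50 + (-1) + ? → (3,1) = 160 − 149 = 11.
Column 2 must total 160; the given cells sum to 92, so (3,2) = 68.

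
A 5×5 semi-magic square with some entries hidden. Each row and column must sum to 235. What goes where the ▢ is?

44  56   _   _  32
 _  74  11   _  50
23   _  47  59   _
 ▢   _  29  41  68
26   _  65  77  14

80

Using row 5: 26 + 65 + 77 + 14 + ? → (5,2) = 235 − 182 = 53.
Column 3 needs 235; the known cells sum to 152, so (1,3) = 83.
Using column 5: 32 + 50 + 68 + 14 + ? → (3,5) = 235 − 164 = 71.
From row 1, 235 − (44 + 56 + 83 + 32) gives (1,4) = 20.
The remaining cell in row 3 is (3,2) = 235 − 200 = 35.
From column 2, 235 − (56 + 74 + 35 + 53) gives (4,2) = 17.
Column 4 needs 235; the known cells sum to 197, so (2,4) = 38.
The remaining cell in row 2 is (2,1) = 235 − 173 = 62.
From row 4, 235 − (17 + 29 + 41 + 68) gives (4,1) = 80.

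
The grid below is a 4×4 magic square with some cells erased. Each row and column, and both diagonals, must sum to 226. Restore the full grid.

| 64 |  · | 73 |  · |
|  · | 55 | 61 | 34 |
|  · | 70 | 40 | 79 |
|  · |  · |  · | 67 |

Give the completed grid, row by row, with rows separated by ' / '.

From row 2, 226 − (55 + 61 + 34) gives (2,1) = 76.
Row 3 needs 226; the known cells sum to 189, so (3,1) = 37.
The remaining cell in column 1 is (4,1) = 226 − 177 = 49.
Column 3 must total 226; the given cells sum to 174, so (4,3) = 52.
From column 4, 226 − (34 + 79 + 67) gives (1,4) = 46.
Row 1 must total 226; the given cells sum to 183, so (1,2) = 43.
Row 4: 49 + 52 + 67 + ? = 226, so (4,2) = 58.

64 43 73 46 / 76 55 61 34 / 37 70 40 79 / 49 58 52 67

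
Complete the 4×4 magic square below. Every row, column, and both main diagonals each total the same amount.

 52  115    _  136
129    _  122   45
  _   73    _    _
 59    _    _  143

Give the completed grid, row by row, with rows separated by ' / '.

52 115 87 136 / 129 94 122 45 / 150 73 101 66 / 59 108 80 143

Anti-diagonal is already complete: 136 + 122 + 73 + 59 = 390, so that is the magic constant.
From row 1, 390 − (52 + 115 + 136) gives (1,3) = 87.
Row 2 must total 390; the given cells sum to 296, so (2,2) = 94.
Column 1: 52 + 129 + 59 + ? = 390, so (3,1) = 150.
Column 2: 115 + 94 + 73 + ? = 390, so (4,2) = 108.
From column 4, 390 − (136 + 45 + 143) gives (3,4) = 66.
From main diagonal, 390 − (52 + 94 + 143) gives (3,3) = 101.
Row 4 must total 390; the given cells sum to 310, so (4,3) = 80.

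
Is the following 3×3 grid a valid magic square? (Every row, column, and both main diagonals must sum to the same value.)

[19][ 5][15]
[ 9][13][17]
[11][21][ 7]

Row 1: 19 + 5 + 15 = 39.
Row 2: 9 + 13 + 17 = 39.
Row 3: 11 + 21 + 7 = 39.
Column 1: 19 + 9 + 11 = 39.
Column 2: 5 + 13 + 21 = 39.
Column 3: 15 + 17 + 7 = 39.
Main diagonal: 19 + 13 + 7 = 39.
Anti-diagonal: 15 + 13 + 11 = 39.
All lines sum to 39.

Yes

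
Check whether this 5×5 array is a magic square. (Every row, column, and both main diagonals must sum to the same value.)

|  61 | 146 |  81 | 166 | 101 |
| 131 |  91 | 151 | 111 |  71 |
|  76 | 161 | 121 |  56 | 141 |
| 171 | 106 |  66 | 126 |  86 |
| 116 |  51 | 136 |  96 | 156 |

Yes

Row 1: 61 + 146 + 81 + 166 + 101 = 555.
Row 2: 131 + 91 + 151 + 111 + 71 = 555.
Row 3: 76 + 161 + 121 + 56 + 141 = 555.
Row 4: 171 + 106 + 66 + 126 + 86 = 555.
Row 5: 116 + 51 + 136 + 96 + 156 = 555.
Column 1: 61 + 131 + 76 + 171 + 116 = 555.
Column 2: 146 + 91 + 161 + 106 + 51 = 555.
Column 3: 81 + 151 + 121 + 66 + 136 = 555.
Column 4: 166 + 111 + 56 + 126 + 96 = 555.
Column 5: 101 + 71 + 141 + 86 + 156 = 555.
Main diagonal: 61 + 91 + 121 + 126 + 156 = 555.
Anti-diagonal: 101 + 111 + 121 + 106 + 116 = 555.
All lines sum to 555.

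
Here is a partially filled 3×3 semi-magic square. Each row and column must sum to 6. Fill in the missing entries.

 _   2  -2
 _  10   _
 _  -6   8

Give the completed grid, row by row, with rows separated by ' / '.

From row 1, 6 − (2 + (-2)) gives (1,1) = 6.
The remaining cell in row 3 is (3,1) = 6 − 2 = 4.
From column 1, 6 − (6 + 4) gives (2,1) = -4.
Column 3 must total 6; the given cells sum to 6, so (2,3) = 0.

6 2 -2 / -4 10 0 / 4 -6 8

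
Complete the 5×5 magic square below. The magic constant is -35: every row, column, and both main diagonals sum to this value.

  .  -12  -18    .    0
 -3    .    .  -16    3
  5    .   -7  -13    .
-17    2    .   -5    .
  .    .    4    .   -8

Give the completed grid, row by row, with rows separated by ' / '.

-6 -12 -18 1 0 / -3 -9 -10 -16 3 / 5 -1 -7 -13 -19 / -17 2 -4 -5 -11 / -14 -15 4 -2 -8

From anti-diagonal, -35 − (0 + (-16) + (-7) + 2) gives (5,1) = -14.
Using column 1: -3 + 5 + (-17) + (-14) + ? → (1,1) = -35 − (-29) = -6.
Using main diagonal: -6 + (-7) + (-5) + (-8) + ? → (2,2) = -35 − (-26) = -9.
Row 1: -6 + (-12) + (-18) + 0 + ? = -35, so (1,4) = 1.
From row 2, -35 − (-3 + (-9) + (-16) + 3) gives (2,3) = -10.
From column 3, -35 − (-18 + (-10) + (-7) + 4) gives (4,3) = -4.
The remaining cell in column 4 is (5,4) = -35 − (-33) = -2.
From row 4, -35 − (-17 + 2 + (-4) + (-5)) gives (4,5) = -11.
The remaining cell in row 5 is (5,2) = -35 − (-20) = -15.
The remaining cell in column 2 is (3,2) = -35 − (-34) = -1.
The remaining cell in column 5 is (3,5) = -35 − (-16) = -19.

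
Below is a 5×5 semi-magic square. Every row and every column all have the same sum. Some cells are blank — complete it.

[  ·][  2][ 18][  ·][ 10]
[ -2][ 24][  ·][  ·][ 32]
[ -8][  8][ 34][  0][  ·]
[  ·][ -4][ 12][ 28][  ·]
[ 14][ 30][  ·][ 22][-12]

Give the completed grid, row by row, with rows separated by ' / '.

Column 2 is already complete: 2 + 24 + 8 + -4 + 30 = 60, so that is the magic constant.
Row 3: -8 + 8 + 34 + 0 + ? = 60, so (3,5) = 26.
The remaining cell in row 5 is (5,3) = 60 − 54 = 6.
The remaining cell in column 3 is (2,3) = 60 − 70 = -10.
The remaining cell in column 5 is (4,5) = 60 − 56 = 4.
Row 2 needs 60; the known cells sum to 44, so (2,4) = 16.
Row 4 needs 60; the known cells sum to 40, so (4,1) = 20.
Column 1 needs 60; the known cells sum to 24, so (1,1) = 36.
Column 4: 16 + 0 + 28 + 22 + ? = 60, so (1,4) = -6.

36 2 18 -6 10 / -2 24 -10 16 32 / -8 8 34 0 26 / 20 -4 12 28 4 / 14 30 6 22 -12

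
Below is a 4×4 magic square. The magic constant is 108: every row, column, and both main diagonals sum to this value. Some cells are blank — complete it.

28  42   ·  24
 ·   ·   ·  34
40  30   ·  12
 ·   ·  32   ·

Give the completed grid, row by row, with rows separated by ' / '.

Row 1 must total 108; the given cells sum to 94, so (1,3) = 14.
Row 3 needs 108; the known cells sum to 82, so (3,3) = 26.
From column 3, 108 − (14 + 26 + 32) gives (2,3) = 36.
Column 4 needs 108; the known cells sum to 70, so (4,4) = 38.
Main diagonal needs 108; the known cells sum to 92, so (2,2) = 16.
Anti-diagonal must total 108; the given cells sum to 90, so (4,1) = 18.
Row 2 needs 108; the known cells sum to 86, so (2,1) = 22.
Row 4: 18 + 32 + 38 + ? = 108, so (4,2) = 20.

28 42 14 24 / 22 16 36 34 / 40 30 26 12 / 18 20 32 38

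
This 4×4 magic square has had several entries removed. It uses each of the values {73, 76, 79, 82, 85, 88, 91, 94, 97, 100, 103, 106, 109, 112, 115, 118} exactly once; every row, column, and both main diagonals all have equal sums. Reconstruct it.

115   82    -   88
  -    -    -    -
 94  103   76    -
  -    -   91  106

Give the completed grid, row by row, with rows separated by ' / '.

115 82 97 88 / 100 85 118 79 / 94 103 76 109 / 73 112 91 106

The 16 entries sum to 1528, so each line sums to 1528/4 = 382.
From row 1, 382 − (115 + 82 + 88) gives (1,3) = 97.
Row 3: 94 + 103 + 76 + ? = 382, so (3,4) = 109.
The remaining cell in column 3 is (2,3) = 382 − 264 = 118.
Column 4 must total 382; the given cells sum to 303, so (2,4) = 79.
Using main diagonal: 115 + 76 + 106 + ? → (2,2) = 382 − 297 = 85.
The remaining cell in anti-diagonal is (4,1) = 382 − 309 = 73.
Row 2 needs 382; the known cells sum to 282, so (2,1) = 100.
The remaining cell in row 4 is (4,2) = 382 − 270 = 112.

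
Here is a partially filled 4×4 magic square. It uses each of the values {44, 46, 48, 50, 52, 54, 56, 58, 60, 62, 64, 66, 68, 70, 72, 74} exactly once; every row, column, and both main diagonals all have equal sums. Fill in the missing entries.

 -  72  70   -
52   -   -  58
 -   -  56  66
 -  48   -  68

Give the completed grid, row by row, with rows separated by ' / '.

50 72 70 44 / 52 62 64 58 / 60 54 56 66 / 74 48 46 68

The 16 entries sum to 944, so each line sums to 944/4 = 236.
From column 4, 236 − (58 + 66 + 68) gives (1,4) = 44.
From row 1, 236 − (72 + 70 + 44) gives (1,1) = 50.
Main diagonal: 50 + 56 + 68 + ? = 236, so (2,2) = 62.
From row 2, 236 − (52 + 62 + 58) gives (2,3) = 64.
Column 2 needs 236; the known cells sum to 182, so (3,2) = 54.
Using column 3: 70 + 64 + 56 + ? → (4,3) = 236 − 190 = 46.
The remaining cell in anti-diagonal is (4,1) = 236 − 162 = 74.
Row 3 needs 236; the known cells sum to 176, so (3,1) = 60.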